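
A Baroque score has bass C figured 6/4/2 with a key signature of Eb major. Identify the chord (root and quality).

The figures 6/4/2 indicate a seventh chord in third inversion.
In third inversion the root lies a second above the bass: a second above C in Eb major is D.
The chord tones are C, D, F, Ab, giving D half-diminished seventh.

D half-diminished seventh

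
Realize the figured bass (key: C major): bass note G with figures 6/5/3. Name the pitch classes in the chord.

G, B, D, E

A third above G in this key is B.
A fifth above G in this key is D.
A sixth above G in this key is E.
Together with the bass G, this spells E minor seventh in first inversion.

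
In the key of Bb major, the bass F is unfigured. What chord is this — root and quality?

An unfigured bass indicates a triad in root position.
In root position the bass is the root, so the root is F.
The chord tones are F, A, C, giving F major.

F major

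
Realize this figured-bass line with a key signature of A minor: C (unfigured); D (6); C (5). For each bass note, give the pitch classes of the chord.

C (5/3): C, E, G.
D (6/3): D, F, B.
C (5/3): C, E, G.

C, E, G | D, F, B | C, E, G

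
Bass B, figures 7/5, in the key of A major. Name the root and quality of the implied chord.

The figures 7/5 indicate a seventh chord in root position.
In root position the bass is the root, so the root is B.
The chord tones are B, D, F#, A, giving B minor seventh.

B minor seventh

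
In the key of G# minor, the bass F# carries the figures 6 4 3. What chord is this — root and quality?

The figures 6 4 3 indicate a seventh chord in second inversion.
In second inversion the root lies a fourth above the bass: a fourth above F# in G# minor is B.
The chord tones are F#, A#, B, D#, giving B major seventh.

B major seventh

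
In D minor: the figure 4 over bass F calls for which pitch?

Counting 3 letter steps above F lands on B; in D minor, that letter is Bb.

Bb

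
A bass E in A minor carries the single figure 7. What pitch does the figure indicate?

Counting 6 letter steps above E lands on D; in A minor, that letter is D.

D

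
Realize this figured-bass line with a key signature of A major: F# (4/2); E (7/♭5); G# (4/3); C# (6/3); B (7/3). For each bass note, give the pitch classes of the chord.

F# (6/4/2): F#, G#, B, D.
E (7/b5/3): E, G#, Bb, D.
G# (6/4/3): G#, B, C#, E.
C# (6/3): C#, E, A.
B (7/5/3): B, D, F#, A.

F#, G#, B, D | E, G#, Bb, D | G#, B, C#, E | C#, E, A | B, D, F#, A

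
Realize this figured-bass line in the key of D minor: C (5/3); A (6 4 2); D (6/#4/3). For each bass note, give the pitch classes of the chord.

C (5/3): C, E, G.
A (6/4/2): A, Bb, D, F.
D (6/#4/3): D, F, G#, Bb.

C, E, G | A, Bb, D, F | D, F, G#, Bb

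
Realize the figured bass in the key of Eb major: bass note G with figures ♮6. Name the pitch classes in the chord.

G, Bb, E

The written figures ♮6 are shorthand for 6/3: the 3 is implied.
A third above G in this key is Bb.
A sixth above G in this key is Eb, made natural (E) by the ♮ figure.
Together with the bass G, this spells E diminished in first inversion.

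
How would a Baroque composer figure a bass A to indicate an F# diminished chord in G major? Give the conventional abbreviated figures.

A is the third of F# diminished, so the chord is in first inversion.
A triad in first inversion is figured 6/3, conventionally abbreviated 6.

6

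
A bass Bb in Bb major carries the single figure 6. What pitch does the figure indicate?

Counting 5 letter steps above Bb lands on G; in Bb major, that letter is G.

G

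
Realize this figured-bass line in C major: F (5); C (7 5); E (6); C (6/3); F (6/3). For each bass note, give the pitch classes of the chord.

F, A, C | C, E, G, B | E, G, C | C, E, A | F, A, D

F (5/3): F, A, C.
C (7/5/3): C, E, G, B.
E (6/3): E, G, C.
C (6/3): C, E, A.
F (6/3): F, A, D.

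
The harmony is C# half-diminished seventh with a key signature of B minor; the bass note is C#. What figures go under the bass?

C# is the root of C# half-diminished seventh, so the chord is in root position.
A seventh chord in root position is figured 7/5/3, conventionally abbreviated 7.

7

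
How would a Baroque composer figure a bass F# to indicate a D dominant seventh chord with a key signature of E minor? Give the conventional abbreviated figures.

6/5

F# is the third of D dominant seventh, so the chord is in first inversion.
A seventh chord in first inversion is figured 6/5/3, conventionally abbreviated 6/5.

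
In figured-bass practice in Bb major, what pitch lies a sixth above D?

Counting 5 letter steps above D lands on B; in Bb major, that letter is Bb.

Bb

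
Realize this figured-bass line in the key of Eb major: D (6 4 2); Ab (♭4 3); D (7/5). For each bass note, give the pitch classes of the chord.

D, Eb, G, Bb | Ab, C, Db, F | D, F, Ab, C

D (6/4/2): D, Eb, G, Bb.
Ab (6/b4/3): Ab, C, Db, F.
D (7/5/3): D, F, Ab, C.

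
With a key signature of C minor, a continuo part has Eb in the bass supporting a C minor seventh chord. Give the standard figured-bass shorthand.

6/5

Eb is the third of C minor seventh, so the chord is in first inversion.
A seventh chord in first inversion is figured 6/5/3, conventionally abbreviated 6/5.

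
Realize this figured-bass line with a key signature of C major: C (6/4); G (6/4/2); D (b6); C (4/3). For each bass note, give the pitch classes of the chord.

C, F, A | G, A, C, E | D, F, Bb | C, E, F, A

C (6/4): C, F, A.
G (6/4/2): G, A, C, E.
D (b6/3): D, F, Bb.
C (6/4/3): C, E, F, A.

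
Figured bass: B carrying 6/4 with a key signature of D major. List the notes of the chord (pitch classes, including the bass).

A fourth above B in this key is E.
A sixth above B in this key is G.
Together with the bass B, this spells E minor in second inversion.

B, E, G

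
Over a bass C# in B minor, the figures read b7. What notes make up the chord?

C#, E, G, Bb

The written figures b7 are shorthand for 7/5/3: the 5/3 are implied.
A third above C# in this key is E.
A fifth above C# in this key is G.
A seventh above C# in this key is B, lowered to Bb by the flat.
Together with the bass C#, this spells C# diminished seventh in root position.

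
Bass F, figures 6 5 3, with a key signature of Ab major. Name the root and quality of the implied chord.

Db major seventh

The figures 6 5 3 indicate a seventh chord in first inversion.
In first inversion the root lies a sixth above the bass: a sixth above F in Ab major is Db.
The chord tones are F, Ab, C, Db, giving Db major seventh.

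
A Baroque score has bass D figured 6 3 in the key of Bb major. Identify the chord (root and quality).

The figures 6 3 indicate a triad in first inversion.
In first inversion the root lies a sixth above the bass: a sixth above D in Bb major is Bb.
The chord tones are D, F, Bb, giving Bb major.

Bb major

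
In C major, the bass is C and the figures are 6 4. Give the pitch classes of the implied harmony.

A fourth above C in this key is F.
A sixth above C in this key is A.
Together with the bass C, this spells F major in second inversion.

C, F, A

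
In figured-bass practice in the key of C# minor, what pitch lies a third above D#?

F#

Counting 2 letter steps above D# lands on F; in C# minor, that letter is F#.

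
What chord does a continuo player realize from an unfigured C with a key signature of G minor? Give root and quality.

C minor

An unfigured bass indicates a triad in root position.
In root position the bass is the root, so the root is C.
The chord tones are C, Eb, G, giving C minor.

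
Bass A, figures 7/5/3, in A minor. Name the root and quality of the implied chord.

The figures 7/5/3 indicate a seventh chord in root position.
In root position the bass is the root, so the root is A.
The chord tones are A, C, E, G, giving A minor seventh.

A minor seventh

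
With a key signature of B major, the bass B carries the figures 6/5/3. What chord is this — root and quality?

The figures 6/5/3 indicate a seventh chord in first inversion.
In first inversion the root lies a sixth above the bass: a sixth above B in B major is G#.
The chord tones are B, D#, F#, G#, giving G# minor seventh.

G# minor seventh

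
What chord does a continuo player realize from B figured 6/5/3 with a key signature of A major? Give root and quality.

The figures 6/5/3 indicate a seventh chord in first inversion.
In first inversion the root lies a sixth above the bass: a sixth above B in A major is G#.
The chord tones are B, D, F#, G#, giving G# half-diminished seventh.

G# half-diminished seventh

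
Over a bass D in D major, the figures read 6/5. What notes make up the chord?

D, F#, A, B

The written figures 6/5 are shorthand for 6/5/3: the 3 is implied.
A third above D in this key is F#.
A fifth above D in this key is A.
A sixth above D in this key is B.
Together with the bass D, this spells B minor seventh in first inversion.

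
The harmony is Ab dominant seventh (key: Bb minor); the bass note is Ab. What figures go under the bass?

Ab is the root of Ab dominant seventh, so the chord is in root position.
A seventh chord in root position is figured 7/5/3, conventionally abbreviated 7.

7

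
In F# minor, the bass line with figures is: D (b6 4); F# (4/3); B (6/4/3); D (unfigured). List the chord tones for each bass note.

D (b6/4): D, G#, Bb.
F# (6/4/3): F#, A, B, D.
B (6/4/3): B, D, E, G#.
D (5/3): D, F#, A.

D, G#, Bb | F#, A, B, D | B, D, E, G# | D, F#, A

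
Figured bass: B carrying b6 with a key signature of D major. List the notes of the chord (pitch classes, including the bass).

B, D, Gb

The written figures b6 are shorthand for 6/3: the 3 is implied.
A third above B in this key is D.
A sixth above B in this key is G, lowered to Gb by the flat.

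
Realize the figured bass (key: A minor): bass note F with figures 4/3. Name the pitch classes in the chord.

F, A, B, D

The written figures 4/3 are shorthand for 6/4/3: the 6 is implied.
A third above F in this key is A.
A fourth above F in this key is B.
A sixth above F in this key is D.
Together with the bass F, this spells B half-diminished seventh in second inversion.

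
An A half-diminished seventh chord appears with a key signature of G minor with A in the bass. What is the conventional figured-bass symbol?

A is the root of A half-diminished seventh, so the chord is in root position.
A seventh chord in root position is figured 7/5/3, conventionally abbreviated 7.

7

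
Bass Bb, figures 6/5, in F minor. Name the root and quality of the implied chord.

The figures 6/5 indicate a seventh chord in first inversion.
In first inversion the root lies a sixth above the bass: a sixth above Bb in F minor is G.
The chord tones are Bb, Db, F, G, giving G half-diminished seventh.

G half-diminished seventh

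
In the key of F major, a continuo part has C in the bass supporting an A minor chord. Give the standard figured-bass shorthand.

6

C is the third of A minor, so the chord is in first inversion.
A triad in first inversion is figured 6/3, conventionally abbreviated 6.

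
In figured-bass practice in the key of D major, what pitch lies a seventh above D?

C#

Counting 6 letter steps above D lands on C; in D major, that letter is C#.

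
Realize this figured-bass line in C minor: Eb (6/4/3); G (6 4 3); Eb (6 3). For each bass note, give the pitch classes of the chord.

Eb, G, Ab, C | G, Bb, C, Eb | Eb, G, C

Eb (6/4/3): Eb, G, Ab, C.
G (6/4/3): G, Bb, C, Eb.
Eb (6/3): Eb, G, C.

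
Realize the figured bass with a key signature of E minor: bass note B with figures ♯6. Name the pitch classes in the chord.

B, D, G#

The written figures ♯6 are shorthand for 6/3: the 3 is implied.
A third above B in this key is D.
A sixth above B in this key is G, raised to G# by the sharp.
Together with the bass B, this spells G# diminished in first inversion.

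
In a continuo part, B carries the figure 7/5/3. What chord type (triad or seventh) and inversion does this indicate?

Intervals of 7/5/3 above the bass form a seventh chord; the bass is the root, so this is root position.

seventh chord, root position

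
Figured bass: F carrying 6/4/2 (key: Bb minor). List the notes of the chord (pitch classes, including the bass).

A second above F in this key is Gb.
A fourth above F in this key is Bb.
A sixth above F in this key is Db.
Together with the bass F, this spells Gb major seventh in third inversion.

F, Gb, Bb, Db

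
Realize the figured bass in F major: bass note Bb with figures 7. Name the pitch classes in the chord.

The written figures 7 are shorthand for 7/5/3: the 5/3 are implied.
A third above Bb in this key is D.
A fifth above Bb in this key is F.
A seventh above Bb in this key is A.
Together with the bass Bb, this spells Bb major seventh in root position.

Bb, D, F, A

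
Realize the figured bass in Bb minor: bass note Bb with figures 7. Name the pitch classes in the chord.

The written figures 7 are shorthand for 7/5/3: the 5/3 are implied.
A third above Bb in this key is Db.
A fifth above Bb in this key is F.
A seventh above Bb in this key is Ab.
Together with the bass Bb, this spells Bb minor seventh in root position.

Bb, Db, F, Ab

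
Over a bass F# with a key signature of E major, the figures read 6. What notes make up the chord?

The written figures 6 are shorthand for 6/3: the 3 is implied.
A third above F# in this key is A.
A sixth above F# in this key is D#.
Together with the bass F#, this spells D# diminished in first inversion.

F#, A, D#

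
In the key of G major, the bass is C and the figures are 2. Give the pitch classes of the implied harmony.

The written figures 2 are shorthand for 6/4/2: the 6/4 are implied.
A second above C in this key is D.
A fourth above C in this key is F#.
A sixth above C in this key is A.
Together with the bass C, this spells D dominant seventh in third inversion.

C, D, F#, A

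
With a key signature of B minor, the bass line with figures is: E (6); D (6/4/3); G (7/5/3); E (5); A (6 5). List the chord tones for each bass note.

E, G, C# | D, F#, G, B | G, B, D, F# | E, G, B | A, C#, E, F#

E (6/3): E, G, C#.
D (6/4/3): D, F#, G, B.
G (7/5/3): G, B, D, F#.
E (5/3): E, G, B.
A (6/5/3): A, C#, E, F#.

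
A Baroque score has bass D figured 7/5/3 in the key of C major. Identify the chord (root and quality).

The figures 7/5/3 indicate a seventh chord in root position.
In root position the bass is the root, so the root is D.
The chord tones are D, F, A, C, giving D minor seventh.

D minor seventh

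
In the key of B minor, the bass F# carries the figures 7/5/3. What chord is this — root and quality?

The figures 7/5/3 indicate a seventh chord in root position.
In root position the bass is the root, so the root is F#.
The chord tones are F#, A, C#, E, giving F# minor seventh.

F# minor seventh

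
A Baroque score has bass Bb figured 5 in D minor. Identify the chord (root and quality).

Bb major

The figures 5 indicate a triad in root position.
In root position the bass is the root, so the root is Bb.
The chord tones are Bb, D, F, giving Bb major.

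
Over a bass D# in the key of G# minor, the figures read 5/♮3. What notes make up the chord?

D#, F, A#

A third above D# in this key is F#, made natural (F) by the ♮ figure.
A fifth above D# in this key is A#.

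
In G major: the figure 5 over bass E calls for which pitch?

B

Counting 4 letter steps above E lands on B; in G major, that letter is B.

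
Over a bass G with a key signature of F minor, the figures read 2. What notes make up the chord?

G, Ab, C, Eb

The written figures 2 are shorthand for 6/4/2: the 6/4 are implied.
A second above G in this key is Ab.
A fourth above G in this key is C.
A sixth above G in this key is Eb.
Together with the bass G, this spells Ab major seventh in third inversion.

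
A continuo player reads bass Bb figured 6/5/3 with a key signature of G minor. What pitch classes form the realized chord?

A third above Bb in this key is D.
A fifth above Bb in this key is F.
A sixth above Bb in this key is G.
Together with the bass Bb, this spells G minor seventh in first inversion.

Bb, D, F, G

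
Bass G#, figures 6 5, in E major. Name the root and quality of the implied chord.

The figures 6 5 indicate a seventh chord in first inversion.
In first inversion the root lies a sixth above the bass: a sixth above G# in E major is E.
The chord tones are G#, B, D#, E, giving E major seventh.

E major seventh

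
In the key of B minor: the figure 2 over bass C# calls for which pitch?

Counting 1 letter step above C# lands on D; in B minor, that letter is D.

D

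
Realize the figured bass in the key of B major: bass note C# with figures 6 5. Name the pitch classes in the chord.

C#, E, G#, A#

The written figures 6 5 are shorthand for 6/5/3: the 3 is implied.
A third above C# in this key is E.
A fifth above C# in this key is G#.
A sixth above C# in this key is A#.
Together with the bass C#, this spells A# half-diminished seventh in first inversion.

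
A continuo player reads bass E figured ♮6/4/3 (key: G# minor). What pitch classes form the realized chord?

E, G#, A#, C

A third above E in this key is G#.
A fourth above E in this key is A#.
A sixth above E in this key is C#, made natural (C) by the ♮ figure.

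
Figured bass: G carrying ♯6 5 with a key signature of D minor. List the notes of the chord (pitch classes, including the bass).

G, Bb, D, E#

The written figures ♯6 5 are shorthand for 6/5/3: the 3 is implied.
A third above G in this key is Bb.
A fifth above G in this key is D.
A sixth above G in this key is E, raised to E# by the sharp.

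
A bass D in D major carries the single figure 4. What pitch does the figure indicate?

Counting 3 letter steps above D lands on G; in D major, that letter is G.

G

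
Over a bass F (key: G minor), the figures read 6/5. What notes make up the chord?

The written figures 6/5 are shorthand for 6/5/3: the 3 is implied.
A third above F in this key is A.
A fifth above F in this key is C.
A sixth above F in this key is D.
Together with the bass F, this spells D minor seventh in first inversion.

F, A, C, D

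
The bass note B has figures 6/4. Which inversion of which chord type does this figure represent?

Intervals of 6/4 above the bass form a triad; the bass is the fifth, so this is second inversion.

triad, second inversion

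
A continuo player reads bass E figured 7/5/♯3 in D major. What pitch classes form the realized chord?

E, G#, B, D

A third above E in this key is G, raised to G# by the sharp.
A fifth above E in this key is B.
A seventh above E in this key is D.
Together with the bass E, this spells E dominant seventh in root position.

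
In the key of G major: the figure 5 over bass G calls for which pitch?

Counting 4 letter steps above G lands on D; in G major, that letter is D.

D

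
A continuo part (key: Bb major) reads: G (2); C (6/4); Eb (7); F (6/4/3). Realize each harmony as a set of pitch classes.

G (6/4/2): G, A, C, Eb.
C (6/4): C, F, A.
Eb (7/5/3): Eb, G, Bb, D.
F (6/4/3): F, A, Bb, D.

G, A, C, Eb | C, F, A | Eb, G, Bb, D | F, A, Bb, D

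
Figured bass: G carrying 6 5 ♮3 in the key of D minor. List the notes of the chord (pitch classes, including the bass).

A third above G in this key is Bb, made natural (B) by the ♮ figure.
A fifth above G in this key is D.
A sixth above G in this key is E.
Together with the bass G, this spells E minor seventh in first inversion.

G, B, D, E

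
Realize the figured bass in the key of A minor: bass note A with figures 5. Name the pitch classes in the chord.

The written figures 5 are shorthand for 5/3: the 3 is implied.
A third above A in this key is C.
A fifth above A in this key is E.
Together with the bass A, this spells A minor in root position.

A, C, E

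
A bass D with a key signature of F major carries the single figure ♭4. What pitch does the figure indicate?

Gb

Counting 3 letter steps above D lands on G; in F major, that letter is G.
The b4 figure lowers it a semitone, giving Gb.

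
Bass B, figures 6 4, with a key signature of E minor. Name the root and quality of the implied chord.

E minor

The figures 6 4 indicate a triad in second inversion.
In second inversion the root lies a fourth above the bass: a fourth above B in E minor is E.
The chord tones are B, E, G, giving E minor.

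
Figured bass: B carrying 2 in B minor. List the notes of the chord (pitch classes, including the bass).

The written figures 2 are shorthand for 6/4/2: the 6/4 are implied.
A second above B in this key is C#.
A fourth above B in this key is E.
A sixth above B in this key is G.
Together with the bass B, this spells C# half-diminished seventh in third inversion.

B, C#, E, G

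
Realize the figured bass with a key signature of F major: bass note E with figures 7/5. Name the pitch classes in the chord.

E, G, Bb, D

The written figures 7/5 are shorthand for 7/5/3: the 3 is implied.
A third above E in this key is G.
A fifth above E in this key is Bb.
A seventh above E in this key is D.
Together with the bass E, this spells E half-diminished seventh in root position.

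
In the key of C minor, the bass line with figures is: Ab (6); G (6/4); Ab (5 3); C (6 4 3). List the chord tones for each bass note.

Ab, C, F | G, C, Eb | Ab, C, Eb | C, Eb, F, Ab

Ab (6/3): Ab, C, F.
G (6/4): G, C, Eb.
Ab (5/3): Ab, C, Eb.
C (6/4/3): C, Eb, F, Ab.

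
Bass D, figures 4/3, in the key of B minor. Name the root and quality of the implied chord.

G major seventh

The figures 4/3 indicate a seventh chord in second inversion.
In second inversion the root lies a fourth above the bass: a fourth above D in B minor is G.
The chord tones are D, F#, G, B, giving G major seventh.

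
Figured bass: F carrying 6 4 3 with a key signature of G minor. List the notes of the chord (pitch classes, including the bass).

A third above F in this key is A.
A fourth above F in this key is Bb.
A sixth above F in this key is D.
Together with the bass F, this spells Bb major seventh in second inversion.

F, A, Bb, D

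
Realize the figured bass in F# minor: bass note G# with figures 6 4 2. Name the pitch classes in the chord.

G#, A, C#, E

A second above G# in this key is A.
A fourth above G# in this key is C#.
A sixth above G# in this key is E.
Together with the bass G#, this spells A major seventh in third inversion.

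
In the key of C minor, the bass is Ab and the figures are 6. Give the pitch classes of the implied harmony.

The written figures 6 are shorthand for 6/3: the 3 is implied.
A third above Ab in this key is C.
A sixth above Ab in this key is F.
Together with the bass Ab, this spells F minor in first inversion.

Ab, C, F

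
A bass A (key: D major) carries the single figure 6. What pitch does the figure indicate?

Counting 5 letter steps above A lands on F; in D major, that letter is F#.

F#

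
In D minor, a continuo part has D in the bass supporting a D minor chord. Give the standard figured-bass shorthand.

no figures

D is the root of D minor, so the chord is in root position.
A triad in root position is figured 5/3, conventionally abbreviated (no figures — root-position triad).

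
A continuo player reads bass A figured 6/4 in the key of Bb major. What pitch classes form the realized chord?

A fourth above A in this key is D.
A sixth above A in this key is F.
Together with the bass A, this spells D minor in second inversion.

A, D, F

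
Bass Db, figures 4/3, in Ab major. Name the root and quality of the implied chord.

G half-diminished seventh

The figures 4/3 indicate a seventh chord in second inversion.
In second inversion the root lies a fourth above the bass: a fourth above Db in Ab major is G.
The chord tones are Db, F, G, Bb, giving G half-diminished seventh.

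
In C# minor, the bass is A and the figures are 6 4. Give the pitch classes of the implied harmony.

A fourth above A in this key is D#.
A sixth above A in this key is F#.
Together with the bass A, this spells D# diminished in second inversion.

A, D#, F#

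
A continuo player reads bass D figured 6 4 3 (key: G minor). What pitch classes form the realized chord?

A third above D in this key is F.
A fourth above D in this key is G.
A sixth above D in this key is Bb.
Together with the bass D, this spells G minor seventh in second inversion.

D, F, G, Bb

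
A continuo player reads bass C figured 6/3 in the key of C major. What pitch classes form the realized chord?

A third above C in this key is E.
A sixth above C in this key is A.
Together with the bass C, this spells A minor in first inversion.

C, E, A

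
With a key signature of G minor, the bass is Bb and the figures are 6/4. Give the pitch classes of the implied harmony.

Bb, Eb, G

A fourth above Bb in this key is Eb.
A sixth above Bb in this key is G.
Together with the bass Bb, this spells Eb major in second inversion.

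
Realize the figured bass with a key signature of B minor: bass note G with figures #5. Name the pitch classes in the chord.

G, B, D#

The written figures #5 are shorthand for 5/3: the 3 is implied.
A third above G in this key is B.
A fifth above G in this key is D, raised to D# by the sharp.
Together with the bass G, this spells G augmented in root position.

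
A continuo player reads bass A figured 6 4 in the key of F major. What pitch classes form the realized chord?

A, D, F

A fourth above A in this key is D.
A sixth above A in this key is F.
Together with the bass A, this spells D minor in second inversion.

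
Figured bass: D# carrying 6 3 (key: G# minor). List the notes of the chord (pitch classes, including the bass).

A third above D# in this key is F#.
A sixth above D# in this key is B.
Together with the bass D#, this spells B major in first inversion.

D#, F#, B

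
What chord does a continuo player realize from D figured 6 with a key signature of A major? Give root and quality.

The figures 6 indicate a triad in first inversion.
In first inversion the root lies a sixth above the bass: a sixth above D in A major is B.
The chord tones are D, F#, B, giving B minor.

B minor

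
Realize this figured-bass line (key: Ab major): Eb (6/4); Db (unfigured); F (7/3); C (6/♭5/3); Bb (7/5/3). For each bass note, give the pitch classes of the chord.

Eb, Ab, C | Db, F, Ab | F, Ab, C, Eb | C, Eb, Gb, Ab | Bb, Db, F, Ab

Eb (6/4): Eb, Ab, C.
Db (5/3): Db, F, Ab.
F (7/5/3): F, Ab, C, Eb.
C (6/b5/3): C, Eb, Gb, Ab.
Bb (7/5/3): Bb, Db, F, Ab.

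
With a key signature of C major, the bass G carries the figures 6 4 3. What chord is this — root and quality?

C major seventh

The figures 6 4 3 indicate a seventh chord in second inversion.
In second inversion the root lies a fourth above the bass: a fourth above G in C major is C.
The chord tones are G, B, C, E, giving C major seventh.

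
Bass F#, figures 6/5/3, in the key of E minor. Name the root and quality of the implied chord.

The figures 6/5/3 indicate a seventh chord in first inversion.
In first inversion the root lies a sixth above the bass: a sixth above F# in E minor is D.
The chord tones are F#, A, C, D, giving D dominant seventh.

D dominant seventh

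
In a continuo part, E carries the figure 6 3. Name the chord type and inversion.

Intervals of 6/3 above the bass form a triad; the bass is the third, so this is first inversion.

triad, first inversion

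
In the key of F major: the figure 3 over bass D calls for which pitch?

F

Counting 2 letter steps above D lands on F; in F major, that letter is F.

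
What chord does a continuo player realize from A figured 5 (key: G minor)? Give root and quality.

A diminished

The figures 5 indicate a triad in root position.
In root position the bass is the root, so the root is A.
The chord tones are A, C, Eb, giving A diminished.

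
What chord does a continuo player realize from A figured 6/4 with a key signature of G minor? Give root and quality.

The figures 6/4 indicate a triad in second inversion.
In second inversion the root lies a fourth above the bass: a fourth above A in G minor is D.
The chord tones are A, D, F, giving D minor.

D minor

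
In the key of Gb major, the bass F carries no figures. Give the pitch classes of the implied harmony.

F, Ab, Cb

An unfigured bass implies 5/3.
A third above F in this key is Ab.
A fifth above F in this key is Cb.
Together with the bass F, this spells F diminished in root position.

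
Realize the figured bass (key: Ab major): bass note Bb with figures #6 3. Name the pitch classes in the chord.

A third above Bb in this key is Db.
A sixth above Bb in this key is G, raised to G# by the sharp.

Bb, Db, G#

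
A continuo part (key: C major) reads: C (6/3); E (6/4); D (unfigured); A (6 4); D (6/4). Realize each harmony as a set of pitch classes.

C, E, A | E, A, C | D, F, A | A, D, F | D, G, B

C (6/3): C, E, A.
E (6/4): E, A, C.
D (5/3): D, F, A.
A (6/4): A, D, F.
D (6/4): D, G, B.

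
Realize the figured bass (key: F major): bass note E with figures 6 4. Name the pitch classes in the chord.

E, A, C

A fourth above E in this key is A.
A sixth above E in this key is C.
Together with the bass E, this spells A minor in second inversion.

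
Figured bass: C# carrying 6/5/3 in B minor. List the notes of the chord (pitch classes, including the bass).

A third above C# in this key is E.
A fifth above C# in this key is G.
A sixth above C# in this key is A.
Together with the bass C#, this spells A dominant seventh in first inversion.

C#, E, G, A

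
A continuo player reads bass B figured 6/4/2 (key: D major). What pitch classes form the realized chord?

B, C#, E, G

A second above B in this key is C#.
A fourth above B in this key is E.
A sixth above B in this key is G.
Together with the bass B, this spells C# half-diminished seventh in third inversion.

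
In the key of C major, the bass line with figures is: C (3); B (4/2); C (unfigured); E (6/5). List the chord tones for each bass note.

C, E, G | B, C, E, G | C, E, G | E, G, B, C

C (5/3): C, E, G.
B (6/4/2): B, C, E, G.
C (5/3): C, E, G.
E (6/5/3): E, G, B, C.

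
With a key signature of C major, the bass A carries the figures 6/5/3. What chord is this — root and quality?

The figures 6/5/3 indicate a seventh chord in first inversion.
In first inversion the root lies a sixth above the bass: a sixth above A in C major is F.
The chord tones are A, C, E, F, giving F major seventh.

F major seventh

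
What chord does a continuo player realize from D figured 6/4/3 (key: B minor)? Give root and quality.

The figures 6/4/3 indicate a seventh chord in second inversion.
In second inversion the root lies a fourth above the bass: a fourth above D in B minor is G.
The chord tones are D, F#, G, B, giving G major seventh.

G major seventh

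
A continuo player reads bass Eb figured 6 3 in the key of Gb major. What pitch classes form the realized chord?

Eb, Gb, Cb

A third above Eb in this key is Gb.
A sixth above Eb in this key is Cb.
Together with the bass Eb, this spells Cb major in first inversion.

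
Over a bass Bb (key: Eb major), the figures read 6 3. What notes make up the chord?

A third above Bb in this key is D.
A sixth above Bb in this key is G.
Together with the bass Bb, this spells G minor in first inversion.

Bb, D, G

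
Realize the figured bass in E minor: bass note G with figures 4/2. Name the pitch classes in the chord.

The written figures 4/2 are shorthand for 6/4/2: the 6 is implied.
A second above G in this key is A.
A fourth above G in this key is C.
A sixth above G in this key is E.
Together with the bass G, this spells A minor seventh in third inversion.

G, A, C, E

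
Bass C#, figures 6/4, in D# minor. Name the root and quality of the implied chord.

The figures 6/4 indicate a triad in second inversion.
In second inversion the root lies a fourth above the bass: a fourth above C# in D# minor is F#.
The chord tones are C#, F#, A#, giving F# major.

F# major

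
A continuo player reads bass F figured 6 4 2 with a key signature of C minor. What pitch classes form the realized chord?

A second above F in this key is G.
A fourth above F in this key is Bb.
A sixth above F in this key is D.
Together with the bass F, this spells G minor seventh in third inversion.

F, G, Bb, D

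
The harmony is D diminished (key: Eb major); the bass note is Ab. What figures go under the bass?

6/4

Ab is the fifth of D diminished, so the chord is in second inversion.
A triad in second inversion is figured 6/4, conventionally abbreviated 6/4.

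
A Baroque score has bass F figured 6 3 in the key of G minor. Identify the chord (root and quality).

The figures 6 3 indicate a triad in first inversion.
In first inversion the root lies a sixth above the bass: a sixth above F in G minor is D.
The chord tones are F, A, D, giving D minor.

D minor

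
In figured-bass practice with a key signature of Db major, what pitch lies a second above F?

Gb

Counting 1 letter step above F lands on G; in Db major, that letter is Gb.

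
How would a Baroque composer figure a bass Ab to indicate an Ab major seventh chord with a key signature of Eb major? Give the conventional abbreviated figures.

Ab is the root of Ab major seventh, so the chord is in root position.
A seventh chord in root position is figured 7/5/3, conventionally abbreviated 7.

7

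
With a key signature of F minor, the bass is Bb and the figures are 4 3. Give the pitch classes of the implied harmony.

The written figures 4 3 are shorthand for 6/4/3: the 6 is implied.
A third above Bb in this key is Db.
A fourth above Bb in this key is Eb.
A sixth above Bb in this key is G.
Together with the bass Bb, this spells Eb dominant seventh in second inversion.

Bb, Db, Eb, G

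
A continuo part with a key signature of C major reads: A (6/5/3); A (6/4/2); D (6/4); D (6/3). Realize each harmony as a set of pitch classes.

A (6/5/3): A, C, E, F.
A (6/4/2): A, B, D, F.
D (6/4): D, G, B.
D (6/3): D, F, B.

A, C, E, F | A, B, D, F | D, G, B | D, F, B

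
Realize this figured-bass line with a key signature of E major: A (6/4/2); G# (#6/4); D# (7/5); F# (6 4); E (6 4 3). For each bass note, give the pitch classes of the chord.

A, B, D#, F# | G#, C#, E# | D#, F#, A, C# | F#, B, D# | E, G#, A, C#

A (6/4/2): A, B, D#, F#.
G# (#6/4): G#, C#, E#.
D# (7/5/3): D#, F#, A, C#.
F# (6/4): F#, B, D#.
E (6/4/3): E, G#, A, C#.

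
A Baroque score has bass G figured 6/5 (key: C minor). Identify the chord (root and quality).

The figures 6/5 indicate a seventh chord in first inversion.
In first inversion the root lies a sixth above the bass: a sixth above G in C minor is Eb.
The chord tones are G, Bb, D, Eb, giving Eb major seventh.

Eb major seventh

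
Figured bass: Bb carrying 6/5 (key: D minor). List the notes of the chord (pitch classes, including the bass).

The written figures 6/5 are shorthand for 6/5/3: the 3 is implied.
A third above Bb in this key is D.
A fifth above Bb in this key is F.
A sixth above Bb in this key is G.
Together with the bass Bb, this spells G minor seventh in first inversion.

Bb, D, F, G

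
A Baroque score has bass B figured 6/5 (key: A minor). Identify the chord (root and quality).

The figures 6/5 indicate a seventh chord in first inversion.
In first inversion the root lies a sixth above the bass: a sixth above B in A minor is G.
The chord tones are B, D, F, G, giving G dominant seventh.

G dominant seventh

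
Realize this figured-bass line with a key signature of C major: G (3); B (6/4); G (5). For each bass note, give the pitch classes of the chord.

G (5/3): G, B, D.
B (6/4): B, E, G.
G (5/3): G, B, D.

G, B, D | B, E, G | G, B, D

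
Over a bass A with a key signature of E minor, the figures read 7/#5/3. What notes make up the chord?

A third above A in this key is C.
A fifth above A in this key is E, raised to E# by the sharp.
A seventh above A in this key is G.

A, C, E#, G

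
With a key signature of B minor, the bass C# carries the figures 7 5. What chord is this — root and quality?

The figures 7 5 indicate a seventh chord in root position.
In root position the bass is the root, so the root is C#.
The chord tones are C#, E, G, B, giving C# half-diminished seventh.

C# half-diminished seventh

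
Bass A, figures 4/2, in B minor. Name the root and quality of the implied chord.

The figures 4/2 indicate a seventh chord in third inversion.
In third inversion the root lies a second above the bass: a second above A in B minor is B.
The chord tones are A, B, D, F#, giving B minor seventh.

B minor seventh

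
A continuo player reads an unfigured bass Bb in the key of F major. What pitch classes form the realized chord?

Bb, D, F

An unfigured bass implies 5/3.
A third above Bb in this key is D.
A fifth above Bb in this key is F.
Together with the bass Bb, this spells Bb major in root position.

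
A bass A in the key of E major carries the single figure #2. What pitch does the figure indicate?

Counting 1 letter step above A lands on B; in E major, that letter is B.
The #2 figure raises it a semitone, giving B#.

B#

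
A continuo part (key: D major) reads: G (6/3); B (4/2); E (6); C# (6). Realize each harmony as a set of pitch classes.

G, B, E | B, C#, E, G | E, G, C# | C#, E, A

G (6/3): G, B, E.
B (6/4/2): B, C#, E, G.
E (6/3): E, G, C#.
C# (6/3): C#, E, A.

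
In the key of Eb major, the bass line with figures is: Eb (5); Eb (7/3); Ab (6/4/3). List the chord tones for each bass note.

Eb (5/3): Eb, G, Bb.
Eb (7/5/3): Eb, G, Bb, D.
Ab (6/4/3): Ab, C, D, F.

Eb, G, Bb | Eb, G, Bb, D | Ab, C, D, F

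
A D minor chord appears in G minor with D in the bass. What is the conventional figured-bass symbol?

no figures

D is the root of D minor, so the chord is in root position.
A triad in root position is figured 5/3, conventionally abbreviated (no figures — root-position triad).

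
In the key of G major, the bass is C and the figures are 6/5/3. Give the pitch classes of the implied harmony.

A third above C in this key is E.
A fifth above C in this key is G.
A sixth above C in this key is A.
Together with the bass C, this spells A minor seventh in first inversion.

C, E, G, A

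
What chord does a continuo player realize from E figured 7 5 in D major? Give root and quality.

The figures 7 5 indicate a seventh chord in root position.
In root position the bass is the root, so the root is E.
The chord tones are E, G, B, D, giving E minor seventh.

E minor seventh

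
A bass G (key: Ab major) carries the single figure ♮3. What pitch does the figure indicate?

B

Counting 2 letter steps above G lands on B; in Ab major, that letter is Bb.
The ♮3 figure makes it natural, giving B.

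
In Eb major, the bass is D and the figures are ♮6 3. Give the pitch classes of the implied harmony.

D, F, B

A third above D in this key is F.
A sixth above D in this key is Bb, made natural (B) by the ♮ figure.
Together with the bass D, this spells B diminished in first inversion.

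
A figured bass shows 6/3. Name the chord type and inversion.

Intervals of 6/3 above the bass form a triad; the bass is the third, so this is first inversion.

triad, first inversion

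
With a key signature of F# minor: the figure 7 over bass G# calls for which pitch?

Counting 6 letter steps above G# lands on F; in F# minor, that letter is F#.

F#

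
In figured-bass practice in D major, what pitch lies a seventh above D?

Counting 6 letter steps above D lands on C; in D major, that letter is C#.

C#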